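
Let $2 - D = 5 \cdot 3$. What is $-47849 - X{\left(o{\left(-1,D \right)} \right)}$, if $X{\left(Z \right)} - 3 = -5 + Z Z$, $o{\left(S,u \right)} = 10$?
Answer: $-47947$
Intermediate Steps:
$D = -13$ ($D = 2 - 5 \cdot 3 = 2 - 15 = -13$)
$X{\left(Z \right)} = -2 + Z^{2}$ ($X{\left(Z \right)} = 3 + \left(-5 + Z Z\right) = 3 + \left(-5 + Z^{2}\right) = -2 + Z^{2}$)
$-47849 - X{\left(o{\left(-1,D \right)} \right)} = -47849 - \left(-2 + 10^{2}\right) = -47849 - \left(-2 + 100\right) = -47849 - 98 = -47947$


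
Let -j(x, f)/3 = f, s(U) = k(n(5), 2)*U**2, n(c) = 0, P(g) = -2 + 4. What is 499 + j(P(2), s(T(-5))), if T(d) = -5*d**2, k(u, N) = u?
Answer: 499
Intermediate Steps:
P(g) = 2
s(U) = 0 (s(U) = 0*U**2 = 0)
j(x, f) = -3*f
499 + j(P(2), s(T(-5))) = 499 - 3*0 = 499 + 0 = 499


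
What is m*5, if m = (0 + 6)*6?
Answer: 180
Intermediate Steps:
m = 36 (m = 6*6 = 36)
m*5 = 36*5 = 180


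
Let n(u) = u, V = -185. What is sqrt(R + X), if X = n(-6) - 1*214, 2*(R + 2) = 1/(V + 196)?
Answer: I*sqrt(107426)/22 ≈ 14.898*I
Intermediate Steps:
R = -43/22 (R = -2 + 1/(2*(-185 + 196)) = -2 + (1/2)/11 = -2 + (1/2)*(1/11) = -2 + 1/22 = -43/22 ≈ -1.9545)
X = -220 (X = -6 - 1*214 = -6 - 214 = -220)
sqrt(R + X) = sqrt(-43/22 - 220) = sqrt(-4883/22) = I*sqrt(107426)/22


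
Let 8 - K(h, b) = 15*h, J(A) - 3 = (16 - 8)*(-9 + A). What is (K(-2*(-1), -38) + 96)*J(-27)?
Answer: -21090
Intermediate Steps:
J(A) = -69 + 8*A (J(A) = 3 + (16 - 8)*(-9 + A) = 3 + 8*(-9 + A) = 3 + (-72 + 8*A) = -69 + 8*A)
K(h, b) = 8 - 15*h
(K(-2*(-1), -38) + 96)*J(-27) = ((8 - (-30)*(-1)) + 96)*(-69 + 8*(-27)) = ((8 - 15*2) + 96)*(-69 - 216) = ((8 - 30) + 96)*(-285) = (-22 + 96)*(-285) = 74*(-285) = -21090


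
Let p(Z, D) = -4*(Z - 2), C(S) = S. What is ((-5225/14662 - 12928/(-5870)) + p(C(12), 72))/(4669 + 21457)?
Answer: -1641879007/1124279374220 ≈ -0.0014604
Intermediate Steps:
p(Z, D) = 8 - 4*Z (p(Z, D) = -4*(-2 + Z) = 8 - 4*Z)
((-5225/14662 - 12928/(-5870)) + p(C(12), 72))/(4669 + 21457) = ((-5225/14662 - 12928/(-5870)) + (8 - 4*12))/(4669 + 21457) = ((-5225*1/14662 - 12928*(-1/5870)) + (8 - 48))/26126 = ((-5225/14662 + 6464/2935) - 40)*(1/26126) = (79439793/43032970 - 40)*(1/26126) = -1641879007/43032970*1/26126 = -1641879007/1124279374220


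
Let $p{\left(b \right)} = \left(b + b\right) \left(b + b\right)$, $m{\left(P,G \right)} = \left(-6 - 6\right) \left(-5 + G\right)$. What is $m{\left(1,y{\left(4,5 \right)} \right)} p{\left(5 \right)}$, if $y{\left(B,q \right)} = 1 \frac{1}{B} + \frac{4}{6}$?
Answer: $4900$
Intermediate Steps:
$y{\left(B,q \right)} = \frac{2}{3} + \frac{1}{B}$ ($y{\left(B,q \right)} = \frac{1}{B} + 4 \cdot \frac{1}{6} = \frac{1}{B} + \frac{2}{3} = \frac{2}{3} + \frac{1}{B}$)
$m{\left(P,G \right)} = 60 - 12 G$ ($m{\left(P,G \right)} = - 12 \left(-5 + G\right) = 60 - 12 G$)
$p{\left(b \right)} = 4 b^{2}$ ($p{\left(b \right)} = 2 b 2 b = 4 b^{2}$)
$m{\left(1,y{\left(4,5 \right)} \right)} p{\left(5 \right)} = \left(60 - 12 \left(\frac{2}{3} + \frac{1}{4}\right)\right) 4 \cdot 5^{2} = \left(60 - 12 \left(\frac{2}{3} + \frac{1}{4}\right)\right) 4 \cdot 25 = \left(60 - 11\right) 100 = 49 \cdot 100 = 4900$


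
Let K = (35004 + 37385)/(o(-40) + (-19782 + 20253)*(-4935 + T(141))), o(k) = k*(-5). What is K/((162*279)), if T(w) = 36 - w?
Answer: -72389/107283780720 ≈ -6.7474e-7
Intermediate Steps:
o(k) = -5*k
K = -72389/2373640 (K = (35004 + 37385)/(-5*(-40) + (-19782 + 20253)*(-4935 + (36 - 1*141))) = 72389/(200 + 471*(-4935 + (36 - 141))) = 72389/(200 + 471*(-4935 - 105)) = 72389/(200 + 471*(-5040)) = 72389/(200 - 2373840) = 72389/(-2373640) = 72389*(-1/2373640) = -72389/2373640 ≈ -0.030497)
K/((162*279)) = -72389/(2373640*(162*279)) = -72389/2373640/45198 = -72389/2373640*1/45198 = -72389/107283780720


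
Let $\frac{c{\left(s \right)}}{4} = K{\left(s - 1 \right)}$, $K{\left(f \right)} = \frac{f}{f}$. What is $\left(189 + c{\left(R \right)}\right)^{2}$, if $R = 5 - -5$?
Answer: $37249$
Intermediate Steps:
$R = 10$ ($R = 5 + 5 = 10$)
$K{\left(f \right)} = 1$
$c{\left(s \right)} = 4$ ($c{\left(s \right)} = 4 \cdot 1 = 4$)
$\left(189 + c{\left(R \right)}\right)^{2} = \left(189 + 4\right)^{2} = 193^{2} = 37249$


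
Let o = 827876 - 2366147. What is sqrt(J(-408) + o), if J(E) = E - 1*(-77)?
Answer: 59*I*sqrt(442) ≈ 1240.4*I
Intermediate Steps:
J(E) = 77 + E (J(E) = E + 77 = 77 + E)
o = -1538271
sqrt(J(-408) + o) = sqrt((77 - 408) - 1538271) = sqrt(-331 - 1538271) = sqrt(-1538602) = 59*I*sqrt(442)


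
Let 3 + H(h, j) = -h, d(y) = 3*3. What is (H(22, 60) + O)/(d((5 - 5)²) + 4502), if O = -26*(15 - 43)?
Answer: 703/4511 ≈ 0.15584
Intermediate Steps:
O = 728 (O = -26*(-28) = 728)
d(y) = 9
H(h, j) = -3 - h
(H(22, 60) + O)/(d((5 - 5)²) + 4502) = ((-3 - 1*22) + 728)/(9 + 4502) = ((-3 - 22) + 728)/4511 = (-25 + 728)*(1/4511) = 703*(1/4511) = 703/4511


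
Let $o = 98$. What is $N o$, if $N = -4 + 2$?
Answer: $-196$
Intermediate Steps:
$N = -2$
$N o = \left(-2\right) 98 = -196$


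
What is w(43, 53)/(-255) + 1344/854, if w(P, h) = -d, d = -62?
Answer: 20698/15555 ≈ 1.3306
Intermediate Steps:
w(P, h) = 62 (w(P, h) = -1*(-62) = 62)
w(43, 53)/(-255) + 1344/854 = 62/(-255) + 1344/854 = 62*(-1/255) + 1344*(1/854) = -62/255 + 96/61 = 20698/15555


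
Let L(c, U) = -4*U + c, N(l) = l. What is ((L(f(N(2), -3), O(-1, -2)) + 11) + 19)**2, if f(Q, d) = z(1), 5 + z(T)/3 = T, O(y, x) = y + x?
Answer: 900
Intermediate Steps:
O(y, x) = x + y
z(T) = -15 + 3*T
f(Q, d) = -12 (f(Q, d) = -15 + 3*1 = -15 + 3 = -12)
L(c, U) = c - 4*U
((L(f(N(2), -3), O(-1, -2)) + 11) + 19)**2 = (((-12 - 4*(-2 - 1)) + 11) + 19)**2 = (((-12 - 4*(-3)) + 11) + 19)**2 = (((-12 + 12) + 11) + 19)**2 = ((0 + 11) + 19)**2 = (11 + 19)**2 = 30**2 = 900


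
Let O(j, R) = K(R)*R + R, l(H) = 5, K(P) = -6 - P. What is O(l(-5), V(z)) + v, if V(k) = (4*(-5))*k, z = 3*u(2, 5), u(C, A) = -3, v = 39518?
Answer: 6218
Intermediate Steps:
z = -9 (z = 3*(-3) = -9)
V(k) = -20*k
O(j, R) = R + R*(-6 - R) (O(j, R) = (-6 - R)*R + R = R*(-6 - R) + R = R + R*(-6 - R))
O(l(-5), V(z)) + v = -(-20*(-9))*(5 - 20*(-9)) + 39518 = -1*180*(5 + 180) + 39518 = -1*180*185 + 39518 = -33300 + 39518 = 6218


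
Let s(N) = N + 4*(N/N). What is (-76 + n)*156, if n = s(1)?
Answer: -11076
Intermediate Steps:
s(N) = 4 + N (s(N) = N + 4*1 = N + 4 = 4 + N)
n = 5 (n = 4 + 1 = 5)
(-76 + n)*156 = (-76 + 5)*156 = -71*156 = -11076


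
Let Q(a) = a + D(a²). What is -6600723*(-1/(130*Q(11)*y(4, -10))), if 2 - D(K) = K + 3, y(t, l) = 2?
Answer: -2200241/9620 ≈ -228.72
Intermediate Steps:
D(K) = -1 - K (D(K) = 2 - (K + 3) = 2 - (3 + K) = 2 + (-3 - K) = -1 - K)
Q(a) = -1 + a - a² (Q(a) = a + (-1 - a²) = -1 + a - a²)
-6600723*(-1/(130*Q(11)*y(4, -10))) = -6600723*(-1/(260*(-1 + 11 - 1*11²))) = -6600723*(-1/(260*(-1 + 11 - 1*121))) = -6600723*(-1/(260*(-1 + 11 - 121))) = -6600723/((-260*(-111))) = -6600723/28860 = -6600723*1/28860 = -2200241/9620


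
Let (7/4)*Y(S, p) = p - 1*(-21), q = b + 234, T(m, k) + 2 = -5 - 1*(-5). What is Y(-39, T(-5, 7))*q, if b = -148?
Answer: 6536/7 ≈ 933.71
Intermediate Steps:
T(m, k) = -2 (T(m, k) = -2 + (-5 - 1*(-5)) = -2 + (-5 + 5) = -2 + 0 = -2)
q = 86 (q = -148 + 234 = 86)
Y(S, p) = 12 + 4*p/7 (Y(S, p) = 4*(p - 1*(-21))/7 = 4*(p + 21)/7 = 4*(21 + p)/7 = 12 + 4*p/7)
Y(-39, T(-5, 7))*q = (12 + (4/7)*(-2))*86 = (12 - 8/7)*86 = (76/7)*86 = 6536/7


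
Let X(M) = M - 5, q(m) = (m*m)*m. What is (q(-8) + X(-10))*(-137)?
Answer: 72199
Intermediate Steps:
q(m) = m³ (q(m) = m²*m = m³)
X(M) = -5 + M
(q(-8) + X(-10))*(-137) = ((-8)³ + (-5 - 10))*(-137) = (-512 - 15)*(-137) = -527*(-137) = 72199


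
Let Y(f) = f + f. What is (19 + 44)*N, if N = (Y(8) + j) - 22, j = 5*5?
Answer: 1197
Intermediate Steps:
j = 25
Y(f) = 2*f
N = 19 (N = (2*8 + 25) - 22 = (16 + 25) - 22 = 41 - 22 = 19)
(19 + 44)*N = (19 + 44)*19 = 63*19 = 1197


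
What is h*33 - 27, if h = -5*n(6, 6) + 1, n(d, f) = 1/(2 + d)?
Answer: -117/8 ≈ -14.625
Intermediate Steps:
h = 3/8 (h = -5/(2 + 6) + 1 = -5/8 + 1 = 3/8 ≈ 0.37500)
h*33 - 27 = (3/8)*33 - 27 = 99/8 - 27 = -117/8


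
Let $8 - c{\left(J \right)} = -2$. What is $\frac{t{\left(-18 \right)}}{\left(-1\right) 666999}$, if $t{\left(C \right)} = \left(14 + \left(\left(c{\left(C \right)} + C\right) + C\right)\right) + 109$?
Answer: $- \frac{97}{666999} \approx -0.00014543$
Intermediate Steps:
$c{\left(J \right)} = 10$ ($c{\left(J \right)} = 8 - -2 = 8 + 2 = 10$)
$t{\left(C \right)} = 133 + 2 C$ ($t{\left(C \right)} = \left(14 + \left(\left(10 + C\right) + C\right)\right) + 109 = \left(14 + \left(10 + 2 C\right)\right) + 109 = \left(24 + 2 C\right) + 109 = 133 + 2 C$)
$\frac{t{\left(-18 \right)}}{\left(-1\right) 666999} = \frac{133 + 2 \left(-18\right)}{\left(-1\right) 666999} = \frac{133 - 36}{-666999} = 97 \left(- \frac{1}{666999}\right) = - \frac{97}{666999}$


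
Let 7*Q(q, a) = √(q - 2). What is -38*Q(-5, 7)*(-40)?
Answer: 1520*I*√7/7 ≈ 574.51*I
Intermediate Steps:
Q(q, a) = √(-2 + q)/7 (Q(q, a) = √(q - 2)/7 = √(-2 + q)/7)
-38*Q(-5, 7)*(-40) = -38*√(-2 - 5)/7*(-40) = -38*√(-7)/7*(-40) = -38*I*√7/7*(-40) = 1520*I*√7/7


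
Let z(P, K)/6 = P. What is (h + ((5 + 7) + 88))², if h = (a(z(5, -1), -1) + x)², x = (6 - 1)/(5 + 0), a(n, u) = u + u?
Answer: 10201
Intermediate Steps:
z(P, K) = 6*P
a(n, u) = 2*u
x = 1 (x = 5/5 = 5*(⅕) = 1)
h = 1 (h = (2*(-1) + 1)² = (-2 + 1)² = (-1)² = 1)
(h + ((5 + 7) + 88))² = (1 + ((5 + 7) + 88))² = (1 + (12 + 88))² = (1 + 100)² = 101² = 10201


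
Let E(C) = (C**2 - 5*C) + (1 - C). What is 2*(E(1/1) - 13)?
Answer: -34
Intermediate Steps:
E(C) = 1 + C**2 - 6*C
2*(E(1/1) - 13) = 2*((1 + (1/1)**2 - 6/1) - 13) = 2*((1 + 1**2 - 6*1) - 13) = 2*((1 + 1 - 6) - 13) = 2*(-4 - 13) = 2*(-17) = -34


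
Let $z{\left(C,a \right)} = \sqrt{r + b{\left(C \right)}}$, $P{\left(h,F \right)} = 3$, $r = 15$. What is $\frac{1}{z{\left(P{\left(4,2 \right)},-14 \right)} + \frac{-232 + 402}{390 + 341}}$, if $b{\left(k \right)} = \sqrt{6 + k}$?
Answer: $- \frac{215}{16591} + \frac{5547 \sqrt{2}}{33182} \approx 0.22345$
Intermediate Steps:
$z{\left(C,a \right)} = \sqrt{15 + \sqrt{6 + C}}$
$\frac{1}{z{\left(P{\left(4,2 \right)},-14 \right)} + \frac{-232 + 402}{390 + 341}} = \frac{1}{\sqrt{15 + \sqrt{6 + 3}} + \frac{-232 + 402}{390 + 341}} = \frac{1}{\sqrt{15 + \sqrt{9}} + \frac{170}{731}} = \frac{1}{\sqrt{15 + 3} + 170 \cdot \frac{1}{731}} = \frac{1}{\sqrt{18} + \frac{10}{43}} = \frac{1}{3 \sqrt{2} + \frac{10}{43}} = \frac{1}{\frac{10}{43} + 3 \sqrt{2}}$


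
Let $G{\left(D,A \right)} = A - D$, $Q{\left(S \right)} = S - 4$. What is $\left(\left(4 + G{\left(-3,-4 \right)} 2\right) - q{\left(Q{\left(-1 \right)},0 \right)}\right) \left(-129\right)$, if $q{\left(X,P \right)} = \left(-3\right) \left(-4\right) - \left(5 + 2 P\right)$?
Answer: $645$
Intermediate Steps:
$Q{\left(S \right)} = -4 + S$ ($Q{\left(S \right)} = S - 4 = -4 + S$)
$q{\left(X,P \right)} = 7 - 2 P$ ($q{\left(X,P \right)} = 12 - \left(5 + 2 P\right) = 7 - 2 P$)
$\left(\left(4 + G{\left(-3,-4 \right)} 2\right) - q{\left(Q{\left(-1 \right)},0 \right)}\right) \left(-129\right) = \left(\left(4 + \left(-4 - -3\right) 2\right) - \left(7 - 0\right)\right) \left(-129\right) = \left(\left(4 + \left(-4 + 3\right) 2\right) - \left(7 + 0\right)\right) \left(-129\right) = \left(\left(4 - 2\right) - 7\right) \left(-129\right) = \left(2 - 7\right) \left(-129\right) = \left(-5\right) \left(-129\right) = 645$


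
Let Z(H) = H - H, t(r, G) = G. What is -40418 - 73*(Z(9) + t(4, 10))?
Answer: -41148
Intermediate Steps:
Z(H) = 0
-40418 - 73*(Z(9) + t(4, 10)) = -40418 - 73*(0 + 10) = -40418 - 73*10 = -40418 - 1*730 = -40418 - 730 = -41148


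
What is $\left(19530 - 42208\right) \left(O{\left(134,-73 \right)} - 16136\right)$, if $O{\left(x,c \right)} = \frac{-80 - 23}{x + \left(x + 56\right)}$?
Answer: $\frac{59282185613}{162} \approx 3.6594 \cdot 10^{8}$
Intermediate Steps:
$O{\left(x,c \right)} = - \frac{103}{56 + 2 x}$ ($O{\left(x,c \right)} = - \frac{103}{x + \left(56 + x\right)} = - \frac{103}{56 + 2 x}$)
$\left(19530 - 42208\right) \left(O{\left(134,-73 \right)} - 16136\right) = \left(19530 - 42208\right) \left(- \frac{103}{56 + 2 \cdot 134} - 16136\right) = - 22678 \left(- \frac{103}{56 + 268} - 16136\right) = - 22678 \left(- \frac{103}{324} - 16136\right) = \left(-22678\right) \left(- \frac{5228167}{324}\right) = \frac{59282185613}{162}$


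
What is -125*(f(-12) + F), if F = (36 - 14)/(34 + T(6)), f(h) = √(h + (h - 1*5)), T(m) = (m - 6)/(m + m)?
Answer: -1375/17 - 125*I*√29 ≈ -80.882 - 673.15*I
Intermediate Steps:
T(m) = (-6 + m)/(2*m) (T(m) = (-6 + m)/((2*m)) = (-6 + m)*(1/(2*m)) = (-6 + m)/(2*m))
f(h) = √(-5 + 2*h) (f(h) = √(h + (h - 5)) = √(h + (-5 + h)) = √(-5 + 2*h))
F = 11/17 (F = (36 - 14)/(34 + (½)*(-6 + 6)/6) = 22/(34 + (½)*(⅙)*0) = 22/(34 + 0) = 22/34 = 22*(1/34) = 11/17 ≈ 0.64706)
-125*(f(-12) + F) = -125*(√(-5 + 2*(-12)) + 11/17) = -125*(√(-5 - 24) + 11/17) = -125*(√(-29) + 11/17) = -125*(I*√29 + 11/17) = -125*(11/17 + I*√29) = -1375/17 - 125*I*√29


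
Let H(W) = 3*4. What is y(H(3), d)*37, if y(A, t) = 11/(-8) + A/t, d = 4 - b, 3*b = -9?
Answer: 703/56 ≈ 12.554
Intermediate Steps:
b = -3 (b = (1/3)*(-9) = -3)
H(W) = 12
d = 7 (d = 4 - 1*(-3) = 4 + 3 = 7)
y(A, t) = -11/8 + A/t (y(A, t) = 11*(-1/8) + A/t = -11/8 + A/t)
y(H(3), d)*37 = (-11/8 + 12/7)*37 = (19/56)*37 = 703/56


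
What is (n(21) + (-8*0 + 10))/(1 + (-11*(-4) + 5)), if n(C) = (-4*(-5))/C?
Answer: 23/105 ≈ 0.21905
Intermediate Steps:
n(C) = 20/C
(n(21) + (-8*0 + 10))/(1 + (-11*(-4) + 5)) = (20/21 + (-8*0 + 10))/(1 + (-11*(-4) + 5)) = (20*(1/21) + (0 + 10))/(1 + (44 + 5)) = (20/21 + 10)/(1 + 49) = (230/21)/50 = (230/21)*(1/50) = 23/105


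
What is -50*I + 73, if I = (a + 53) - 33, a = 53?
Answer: -3577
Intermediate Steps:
I = 73 (I = (53 + 53) - 33 = 106 - 33 = 73)
-50*I + 73 = -50*73 + 73 = -3650 + 73 = -3577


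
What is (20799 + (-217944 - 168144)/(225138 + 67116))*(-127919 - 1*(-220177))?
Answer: 93460503964894/48709 ≈ 1.9188e+9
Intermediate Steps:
(20799 + (-217944 - 168144)/(225138 + 67116))*(-127919 - 1*(-220177)) = (20799 - 386088/292254)*(-127919 + 220177) = (20799 - 386088*1/292254)*92258 = (20799 - 64348/48709)*92258 = (1013034143/48709)*92258 = 93460503964894/48709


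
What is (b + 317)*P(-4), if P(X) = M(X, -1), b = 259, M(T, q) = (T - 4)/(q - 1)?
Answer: 2304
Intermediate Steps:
M(T, q) = (-4 + T)/(-1 + q)
P(X) = 2 - X/2 (P(X) = (-4 + X)/(-1 - 1) = (-4 + X)/(-2) = -(-4 + X)/2 = 2 - X/2)
(b + 317)*P(-4) = (259 + 317)*(2 - 1/2*(-4)) = 576*(2 + 2) = 576*4 = 2304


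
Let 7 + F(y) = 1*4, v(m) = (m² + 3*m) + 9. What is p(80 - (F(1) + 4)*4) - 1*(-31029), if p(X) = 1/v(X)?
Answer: 186577378/6013 ≈ 31029.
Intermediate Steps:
v(m) = 9 + m² + 3*m
F(y) = -3 (F(y) = -7 + 1*4 = -7 + 4 = -3)
p(X) = 1/(9 + X² + 3*X)
p(80 - (F(1) + 4)*4) - 1*(-31029) = 1/(9 + (80 - (-3 + 4)*4)² + 3*(80 - (-3 + 4)*4)) - 1*(-31029) = 1/(9 + (80 - 4)² + 3*(80 - 4)) + 31029 = 1/(9 + 76² + 3*76) + 31029 = 1/(9 + 5776 + 228) + 31029 = 1/6013 + 31029 = 186577378/6013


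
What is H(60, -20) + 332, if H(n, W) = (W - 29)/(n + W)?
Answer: 13231/40 ≈ 330.77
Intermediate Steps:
H(n, W) = (-29 + W)/(W + n)
H(60, -20) + 332 = (-29 - 20)/(-20 + 60) + 332 = -49/40 + 332 = 13231/40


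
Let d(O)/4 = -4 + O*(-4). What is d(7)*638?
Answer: -81664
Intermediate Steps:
d(O) = -16 - 16*O (d(O) = 4*(-4 + O*(-4)) = 4*(-4 - 4*O) = -16 - 16*O)
d(7)*638 = (-16 - 16*7)*638 = (-16 - 112)*638 = -128*638 = -81664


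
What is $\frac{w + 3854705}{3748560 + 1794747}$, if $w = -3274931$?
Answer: $\frac{193258}{1847769} \approx 0.10459$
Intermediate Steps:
$\frac{w + 3854705}{3748560 + 1794747} = \frac{-3274931 + 3854705}{3748560 + 1794747} = \frac{579774}{5543307} = 579774 \cdot \frac{1}{5543307} = \frac{193258}{1847769}$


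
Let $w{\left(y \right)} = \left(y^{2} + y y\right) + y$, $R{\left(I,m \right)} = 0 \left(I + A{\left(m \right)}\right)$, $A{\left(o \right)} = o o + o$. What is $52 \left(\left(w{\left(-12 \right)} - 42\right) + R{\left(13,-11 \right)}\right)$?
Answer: $12168$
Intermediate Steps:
$A{\left(o \right)} = o + o^{2}$ ($A{\left(o \right)} = o^{2} + o = o + o^{2}$)
$R{\left(I,m \right)} = 0$ ($R{\left(I,m \right)} = 0 \left(I + m \left(1 + m\right)\right) = 0$)
$w{\left(y \right)} = y + 2 y^{2}$ ($w{\left(y \right)} = \left(y^{2} + y^{2}\right) + y = 2 y^{2} + y = y + 2 y^{2}$)
$52 \left(\left(w{\left(-12 \right)} - 42\right) + R{\left(13,-11 \right)}\right) = 52 \left(\left(- 12 \left(1 + 2 \left(-12\right)\right) - 42\right) + 0\right) = 52 \left(\left(- 12 \left(1 - 24\right) - 42\right) + 0\right) = 52 \left(\left(\left(-12\right) \left(-23\right) - 42\right) + 0\right) = 52 \left(\left(276 - 42\right) + 0\right) = 52 \left(234 + 0\right) = 52 \cdot 234 = 12168$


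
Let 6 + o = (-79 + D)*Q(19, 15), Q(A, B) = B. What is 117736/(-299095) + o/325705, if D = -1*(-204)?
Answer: -1511527813/3896669479 ≈ -0.38790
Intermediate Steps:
D = 204
o = 1869 (o = -6 + (-79 + 204)*15 = -6 + 125*15 = -6 + 1875 = 1869)
117736/(-299095) + o/325705 = 117736/(-299095) + 1869/325705 = 117736*(-1/299095) + 1869*(1/325705) = -117736/299095 + 1869/325705 = -1511527813/3896669479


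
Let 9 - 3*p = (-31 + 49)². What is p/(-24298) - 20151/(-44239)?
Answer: 494274093/1074919222 ≈ 0.45982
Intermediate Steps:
p = -105 (p = 3 - (-31 + 49)²/3 = 3 - ⅓*18² = 3 - ⅓*324 = 3 - 108 = -105)
p/(-24298) - 20151/(-44239) = -105/(-24298) - 20151/(-44239) = -105*(-1/24298) - 20151*(-1/44239) = 105/24298 + 20151/44239 = 494274093/1074919222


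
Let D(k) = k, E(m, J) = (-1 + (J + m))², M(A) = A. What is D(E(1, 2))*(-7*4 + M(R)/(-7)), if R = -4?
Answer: -768/7 ≈ -109.71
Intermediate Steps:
E(m, J) = (-1 + J + m)²
D(E(1, 2))*(-7*4 + M(R)/(-7)) = (-1 + 2 + 1)²*(-7*4 - 4/(-7)) = 2²*(-28 - 4*(-⅐)) = 4*(-28 + 4/7) = 4*(-192/7) = -768/7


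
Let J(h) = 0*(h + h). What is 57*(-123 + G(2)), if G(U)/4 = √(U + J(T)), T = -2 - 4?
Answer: -7011 + 228*√2 ≈ -6688.6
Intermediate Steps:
T = -6
J(h) = 0 (J(h) = 0*(2*h) = 0)
G(U) = 4*√U (G(U) = 4*√(U + 0) = 4*√U)
57*(-123 + G(2)) = 57*(-123 + 4*√2) = -7011 + 228*√2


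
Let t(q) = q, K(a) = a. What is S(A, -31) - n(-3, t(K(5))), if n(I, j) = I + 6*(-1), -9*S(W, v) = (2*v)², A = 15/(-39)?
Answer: -3763/9 ≈ -418.11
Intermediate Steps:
A = -5/13 (A = 15*(-1/39) = -5/13 ≈ -0.38462)
S(W, v) = -4*v²/9
n(I, j) = -6 + I (n(I, j) = I - 6 = -6 + I)
S(A, -31) - n(-3, t(K(5))) = -4/9*(-31)² - (-6 - 3) = -4/9*961 - 1*(-9) = -3844/9 + 9 = -3763/9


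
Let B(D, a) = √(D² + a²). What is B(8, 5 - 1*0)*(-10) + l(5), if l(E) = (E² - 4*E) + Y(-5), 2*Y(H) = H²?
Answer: 35/2 - 10*√89 ≈ -76.840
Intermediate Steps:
Y(H) = H²/2
l(E) = 25/2 + E² - 4*E (l(E) = (E² - 4*E) + (½)*(-5)² = (E² - 4*E) + (½)*25 = (E² - 4*E) + 25/2 = 25/2 + E² - 4*E)
B(8, 5 - 1*0)*(-10) + l(5) = √(8² + (5 - 1*0)²)*(-10) + (25/2 + 5² - 4*5) = √(64 + (5 + 0)²)*(-10) + (25/2 + 25 - 20) = √(64 + 5²)*(-10) + 35/2 = √(64 + 25)*(-10) + 35/2 = √89*(-10) + 35/2 = -10*√89 + 35/2 = 35/2 - 10*√89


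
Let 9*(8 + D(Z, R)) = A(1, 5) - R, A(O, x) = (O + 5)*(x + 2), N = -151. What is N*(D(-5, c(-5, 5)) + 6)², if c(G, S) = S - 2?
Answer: -7399/9 ≈ -822.11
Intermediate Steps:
A(O, x) = (2 + x)*(5 + O) (A(O, x) = (5 + O)*(2 + x) = (2 + x)*(5 + O))
c(G, S) = -2 + S
D(Z, R) = -10/3 - R/9 (D(Z, R) = -8 + ((10 + 2*1 + 5*5 + 1*5) - R)/9 = -8 + ((10 + 2 + 25 + 5) - R)/9 = -8 + (42 - R)/9 = -8 + (14/3 - R/9) = -10/3 - R/9)
N*(D(-5, c(-5, 5)) + 6)² = -151*((-10/3 - (-2 + 5)/9) + 6)² = -151*((-10/3 - ⅑*3) + 6)² = -151*((-10/3 - ⅓) + 6)² = -151*(-11/3 + 6)² = -151*(7/3)² = -151*49/9 = -7399/9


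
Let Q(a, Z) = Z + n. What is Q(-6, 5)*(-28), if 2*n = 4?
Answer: -196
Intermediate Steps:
n = 2 (n = (½)*4 = 2)
Q(a, Z) = 2 + Z (Q(a, Z) = Z + 2 = 2 + Z)
Q(-6, 5)*(-28) = (2 + 5)*(-28) = 7*(-28) = -196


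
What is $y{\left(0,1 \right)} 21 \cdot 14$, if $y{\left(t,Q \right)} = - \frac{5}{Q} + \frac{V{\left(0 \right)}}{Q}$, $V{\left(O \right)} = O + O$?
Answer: $-1470$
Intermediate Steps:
$V{\left(O \right)} = 2 O$
$y{\left(t,Q \right)} = - \frac{5}{Q}$ ($y{\left(t,Q \right)} = - \frac{5}{Q} + \frac{2 \cdot 0}{Q} = - \frac{5}{Q} + \frac{0}{Q} = - \frac{5}{Q} + 0 = - \frac{5}{Q}$)
$y{\left(0,1 \right)} 21 \cdot 14 = - \frac{5}{1} \cdot 21 \cdot 14 = \left(-5\right) 1 \cdot 21 \cdot 14 = \left(-5\right) 21 \cdot 14 = \left(-105\right) 14 = -1470$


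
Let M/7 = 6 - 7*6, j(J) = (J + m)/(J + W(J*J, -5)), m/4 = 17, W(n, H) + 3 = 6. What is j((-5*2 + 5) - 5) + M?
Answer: -1822/7 ≈ -260.29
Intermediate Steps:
W(n, H) = 3 (W(n, H) = -3 + 6 = 3)
m = 68 (m = 4*17 = 68)
j(J) = (68 + J)/(3 + J) (j(J) = (J + 68)/(J + 3) = (68 + J)/(3 + J))
M = -252 (M = 7*(6 - 7*6) = 7*(6 - 42) = 7*(-36) = -252)
j((-5*2 + 5) - 5) + M = (68 + ((-5*2 + 5) - 5))/(3 + ((-5*2 + 5) - 5)) - 252 = (68 + ((-10 + 5) - 5))/(3 + ((-10 + 5) - 5)) - 252 = (68 + (-5 - 5))/(3 + (-5 - 5)) - 252 = (68 - 10)/(3 - 10) - 252 = 58/(-7) - 252 = -1/7*58 - 252 = -58/7 - 252 = -1822/7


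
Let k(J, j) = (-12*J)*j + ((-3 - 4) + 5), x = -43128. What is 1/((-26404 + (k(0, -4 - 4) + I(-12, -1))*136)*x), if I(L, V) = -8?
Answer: 1/1197405792 ≈ 8.3514e-10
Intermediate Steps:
k(J, j) = -2 - 12*J*j (k(J, j) = -12*J*j + (-7 + 5) = -12*J*j - 2 = -2 - 12*J*j)
1/((-26404 + (k(0, -4 - 4) + I(-12, -1))*136)*x) = 1/(-26404 + ((-2 - 12*0*(-4 - 4)) - 8)*136*(-43128)) = -1/43128/(-26404 + ((-2 - 12*0*(-8)) - 8)*136) = -1/43128/(-26404 + ((-2 + 0) - 8)*136) = -1/43128/(-26404 + (-2 - 8)*136) = -1/43128/(-26404 - 10*136) = -1/43128/(-26404 - 1360) = -1/43128/(-27764) = -1/27764*(-1/43128) = 1/1197405792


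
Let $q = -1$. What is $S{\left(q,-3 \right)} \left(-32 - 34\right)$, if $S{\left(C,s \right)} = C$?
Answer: $66$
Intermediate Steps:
$S{\left(q,-3 \right)} \left(-32 - 34\right) = - (-32 - 34) = \left(-1\right) \left(-66\right) = 66$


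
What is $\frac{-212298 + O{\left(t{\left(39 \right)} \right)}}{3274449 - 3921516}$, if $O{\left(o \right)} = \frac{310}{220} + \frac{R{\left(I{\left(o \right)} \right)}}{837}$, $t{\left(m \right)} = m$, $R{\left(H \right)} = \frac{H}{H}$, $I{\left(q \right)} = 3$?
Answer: $\frac{3909229403}{11915091738} \approx 0.32809$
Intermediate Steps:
$R{\left(H \right)} = 1$
$O{\left(o \right)} = \frac{25969}{18414}$ ($O{\left(o \right)} = \frac{310}{220} + 1 \cdot \frac{1}{837} = 310 \cdot \frac{1}{220} + 1 \cdot \frac{1}{837} = \frac{31}{22} + \frac{1}{837} = \frac{25969}{18414}$)
$\frac{-212298 + O{\left(t{\left(39 \right)} \right)}}{3274449 - 3921516} = \frac{-212298 + \frac{25969}{18414}}{3274449 - 3921516} = - \frac{3909229403}{18414 \left(-647067\right)} = \left(- \frac{3909229403}{18414}\right) \left(- \frac{1}{647067}\right) = \frac{3909229403}{11915091738}$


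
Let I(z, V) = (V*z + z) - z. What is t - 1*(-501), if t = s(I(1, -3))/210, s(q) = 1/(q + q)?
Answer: 631259/1260 ≈ 501.00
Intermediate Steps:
I(z, V) = V*z (I(z, V) = (z + V*z) - z = V*z)
s(q) = 1/(2*q)
t = -1/1260 (t = (1/(2*((-3*1))))/210 = ((½)/(-3))*(1/210) = ((½)*(-⅓))*(1/210) = -⅙*1/210 = -1/1260 ≈ -0.00079365)
t - 1*(-501) = -1/1260 - 1*(-501) = -1/1260 + 501 = 631259/1260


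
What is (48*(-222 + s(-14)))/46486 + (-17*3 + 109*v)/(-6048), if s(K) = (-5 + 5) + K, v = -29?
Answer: 10100161/35143416 ≈ 0.28740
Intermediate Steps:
s(K) = K (s(K) = 0 + K = K)
(48*(-222 + s(-14)))/46486 + (-17*3 + 109*v)/(-6048) = (48*(-222 - 14))/46486 + (-17*3 + 109*(-29))/(-6048) = (48*(-236))*(1/46486) + (-51 - 3161)*(-1/6048) = -11328*1/46486 - 3212*(-1/6048) = -5664/23243 + 803/1512 = 10100161/35143416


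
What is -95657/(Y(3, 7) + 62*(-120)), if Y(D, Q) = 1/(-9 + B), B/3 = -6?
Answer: 2582739/200881 ≈ 12.857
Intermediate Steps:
B = -18 (B = 3*(-6) = -18)
Y(D, Q) = -1/27 (Y(D, Q) = 1/(-9 - 18) = 1/(-27) = -1/27)
-95657/(Y(3, 7) + 62*(-120)) = -95657/(-1/27 + 62*(-120)) = -95657/(-1/27 - 7440) = -95657/(-200881/27) = -95657*(-27/200881) = 2582739/200881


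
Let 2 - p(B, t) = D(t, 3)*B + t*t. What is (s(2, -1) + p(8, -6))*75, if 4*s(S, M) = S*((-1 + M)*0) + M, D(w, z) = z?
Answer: -17475/4 ≈ -4368.8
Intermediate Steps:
p(B, t) = 2 - t² - 3*B (p(B, t) = 2 - (3*B + t*t) = 2 - (3*B + t²) = 2 - (t² + 3*B) = 2 + (-t² - 3*B) = 2 - t² - 3*B)
s(S, M) = M/4 (s(S, M) = (S*((-1 + M)*0) + M)/4 = (S*0 + M)/4 = (0 + M)/4 = M/4)
(s(2, -1) + p(8, -6))*75 = ((¼)*(-1) + (2 - 1*(-6)² - 3*8))*75 = (-¼ + (2 - 1*36 - 24))*75 = (-¼ + (2 - 36 - 24))*75 = (-¼ - 58)*75 = -233/4*75 = -17475/4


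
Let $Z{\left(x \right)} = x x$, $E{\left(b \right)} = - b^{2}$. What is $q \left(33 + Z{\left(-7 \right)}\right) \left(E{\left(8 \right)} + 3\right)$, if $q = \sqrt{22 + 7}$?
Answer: $- 5002 \sqrt{29} \approx -26937.0$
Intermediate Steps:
$Z{\left(x \right)} = x^{2}$
$q = \sqrt{29} \approx 5.3852$
$q \left(33 + Z{\left(-7 \right)}\right) \left(E{\left(8 \right)} + 3\right) = \sqrt{29} \left(33 + \left(-7\right)^{2}\right) \left(- 8^{2} + 3\right) = \sqrt{29} \left(33 + 49\right) \left(\left(-1\right) 64 + 3\right) = \sqrt{29} \cdot 82 \left(-64 + 3\right) = \sqrt{29} \cdot 82 \left(-61\right) = \sqrt{29} \left(-5002\right) = - 5002 \sqrt{29}$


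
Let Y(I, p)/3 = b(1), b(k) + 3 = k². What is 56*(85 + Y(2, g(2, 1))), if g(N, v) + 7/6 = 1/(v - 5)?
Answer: 4424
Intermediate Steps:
b(k) = -3 + k²
g(N, v) = -7/6 + 1/(-5 + v) (g(N, v) = -7/6 + 1/(v - 5) = -7/6 + 1/(-5 + v))
Y(I, p) = -6 (Y(I, p) = 3*(-3 + 1²) = 3*(-3 + 1) = 3*(-2) = -6)
56*(85 + Y(2, g(2, 1))) = 56*(85 - 6) = 56*79 = 4424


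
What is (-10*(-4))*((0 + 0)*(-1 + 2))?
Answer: 0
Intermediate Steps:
(-10*(-4))*((0 + 0)*(-1 + 2)) = 40*(0*1) = 40*0 = 0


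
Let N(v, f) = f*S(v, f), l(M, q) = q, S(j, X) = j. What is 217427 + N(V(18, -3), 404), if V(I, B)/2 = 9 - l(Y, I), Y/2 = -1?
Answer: 210155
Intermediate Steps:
Y = -2 (Y = 2*(-1) = -2)
V(I, B) = 18 - 2*I (V(I, B) = 2*(9 - I) = 18 - 2*I)
N(v, f) = f*v
217427 + N(V(18, -3), 404) = 217427 + 404*(18 - 2*18) = 217427 + 404*(18 - 36) = 217427 + 404*(-18) = 217427 - 7272 = 210155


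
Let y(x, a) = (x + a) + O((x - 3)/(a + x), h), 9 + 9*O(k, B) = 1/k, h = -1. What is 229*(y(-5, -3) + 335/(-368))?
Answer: -7432195/3312 ≈ -2244.0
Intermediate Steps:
O(k, B) = -1 + 1/(9*k)
y(x, a) = a + x + (⅑ - (-3 + x)/(a + x))*(a + x)/(-3 + x) (y(x, a) = (x + a) + (⅑ - (x - 3)/(a + x))/(((x - 3)/(a + x))) = (a + x) + (⅑ - (-3 + x)/(a + x))/(((-3 + x)/(a + x))) = (a + x) + ((a + x)/(-3 + x))*(⅑ - (-3 + x)/(a + x)) = (a + x) + (⅑ - (-3 + x)/(a + x))*(a + x)/(-3 + x) = a + x + (⅑ - (-3 + x)/(a + x))*(a + x)/(-3 + x))
229*(y(-5, -3) + 335/(-368)) = 229*((27 - 3 - 8*(-5) + 9*(-3 - 5)*(-3 - 5))/(9*(-3 - 5)) + 335/(-368)) = 229*((⅑)*(27 - 3 + 40 + 9*(-8)*(-8))/(-8) + 335*(-1/368)) = 229*((⅑)*(-⅛)*(27 - 3 + 40 + 576) - 335/368) = 229*((⅑)*(-⅛)*640 - 335/368) = 229*(-80/9 - 335/368) = 229*(-32455/3312) = -7432195/3312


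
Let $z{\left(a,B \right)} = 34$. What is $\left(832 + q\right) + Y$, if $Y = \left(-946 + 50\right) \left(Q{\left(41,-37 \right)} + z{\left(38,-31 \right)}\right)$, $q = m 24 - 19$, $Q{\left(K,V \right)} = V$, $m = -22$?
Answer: $2973$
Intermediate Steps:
$q = -547$ ($q = \left(-22\right) 24 - 19 = -528 - 19 = -547$)
$Y = 2688$ ($Y = \left(-946 + 50\right) \left(-37 + 34\right) = \left(-896\right) \left(-3\right) = 2688$)
$\left(832 + q\right) + Y = \left(832 - 547\right) + 2688 = 285 + 2688 = 2973$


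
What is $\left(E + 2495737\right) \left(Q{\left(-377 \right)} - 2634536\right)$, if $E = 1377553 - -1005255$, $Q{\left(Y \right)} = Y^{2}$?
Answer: $-12159319707815$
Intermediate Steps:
$E = 2382808$ ($E = 1377553 + 1005255 = 2382808$)
$\left(E + 2495737\right) \left(Q{\left(-377 \right)} - 2634536\right) = \left(2382808 + 2495737\right) \left(\left(-377\right)^{2} - 2634536\right) = 4878545 \left(142129 - 2634536\right) = 4878545 \left(-2492407\right) = -12159319707815$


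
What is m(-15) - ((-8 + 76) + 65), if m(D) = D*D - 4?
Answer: 88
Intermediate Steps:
m(D) = -4 + D² (m(D) = D² - 4 = -4 + D²)
m(-15) - ((-8 + 76) + 65) = (-4 + (-15)²) - ((-8 + 76) + 65) = (-4 + 225) - (68 + 65) = 221 - 1*133 = 221 - 133 = 88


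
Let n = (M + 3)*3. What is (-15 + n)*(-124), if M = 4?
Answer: -744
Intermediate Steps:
n = 21 (n = (4 + 3)*3 = 7*3 = 21)
(-15 + n)*(-124) = (-15 + 21)*(-124) = 6*(-124) = -744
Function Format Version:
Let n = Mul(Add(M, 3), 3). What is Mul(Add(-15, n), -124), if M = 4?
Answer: -744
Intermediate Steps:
n = 21 (n = Mul(Add(4, 3), 3) = Mul(7, 3) = 21)
Mul(Add(-15, n), -124) = Mul(Add(-15, 21), -124) = Mul(6, -124) = -744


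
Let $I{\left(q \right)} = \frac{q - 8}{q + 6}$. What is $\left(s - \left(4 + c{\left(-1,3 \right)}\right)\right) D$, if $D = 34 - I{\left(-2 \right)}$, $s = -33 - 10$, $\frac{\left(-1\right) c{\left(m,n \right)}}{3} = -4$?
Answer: $- \frac{4307}{2} \approx -2153.5$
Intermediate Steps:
$I{\left(q \right)} = \frac{-8 + q}{6 + q}$
$c{\left(m,n \right)} = 12$ ($c{\left(m,n \right)} = \left(-3\right) \left(-4\right) = 12$)
$s = -43$ ($s = -33 + \left(-15 + 5\right) = -33 - 10 = -43$)
$D = \frac{73}{2}$ ($D = 34 - \frac{-8 - 2}{6 - 2} = 34 - \frac{1}{4} \left(-10\right) = 34 - - \frac{5}{2} = 34 + \frac{5}{2} = \frac{73}{2} \approx 36.5$)
$\left(s - \left(4 + c{\left(-1,3 \right)}\right)\right) D = \left(-43 - 16\right) \frac{73}{2} = \left(-59\right) \frac{73}{2} = - \frac{4307}{2}$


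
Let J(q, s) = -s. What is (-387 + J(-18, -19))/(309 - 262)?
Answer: -368/47 ≈ -7.8298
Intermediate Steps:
(-387 + J(-18, -19))/(309 - 262) = (-387 - 1*(-19))/(309 - 262) = (-387 + 19)/47 = -368*1/47 = -368/47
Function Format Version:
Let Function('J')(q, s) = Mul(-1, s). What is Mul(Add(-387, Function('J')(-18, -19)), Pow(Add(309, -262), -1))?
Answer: Rational(-368, 47) ≈ -7.8298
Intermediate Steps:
Mul(Add(-387, Function('J')(-18, -19)), Pow(Add(309, -262), -1)) = Mul(Add(-387, Mul(-1, -19)), Pow(Add(309, -262), -1)) = Mul(Add(-387, 19), Pow(47, -1)) = Mul(-368, Rational(1, 47)) = Rational(-368, 47)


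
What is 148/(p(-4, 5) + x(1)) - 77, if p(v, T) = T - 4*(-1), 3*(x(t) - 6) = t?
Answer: -1549/23 ≈ -67.348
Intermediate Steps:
x(t) = 6 + t/3
p(v, T) = 4 + T (p(v, T) = T + 4 = 4 + T)
148/(p(-4, 5) + x(1)) - 77 = 148/((4 + 5) + (6 + (1/3)*1)) - 77 = 148/(9 + (6 + 1/3)) - 77 = 148/(9 + 19/3) - 77 = 148/(46/3) - 77 = 148*(3/46) - 77 = 222/23 - 77 = -1549/23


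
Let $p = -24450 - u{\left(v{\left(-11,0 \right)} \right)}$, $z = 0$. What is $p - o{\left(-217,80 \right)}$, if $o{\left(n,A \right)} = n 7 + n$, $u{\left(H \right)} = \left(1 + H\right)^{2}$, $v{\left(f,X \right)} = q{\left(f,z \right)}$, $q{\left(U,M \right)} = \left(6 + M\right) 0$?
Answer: $-22715$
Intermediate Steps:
$q{\left(U,M \right)} = 0$
$v{\left(f,X \right)} = 0$
$p = -24451$ ($p = -24450 - \left(1 + 0\right)^{2} = -24450 - 1^{2} = -24450 - 1 = -24451$)
$o{\left(n,A \right)} = 8 n$ ($o{\left(n,A \right)} = 7 n + n = 8 n$)
$p - o{\left(-217,80 \right)} = -24451 - 8 \left(-217\right) = -24451 - -1736 = -24451 + 1736 = -22715$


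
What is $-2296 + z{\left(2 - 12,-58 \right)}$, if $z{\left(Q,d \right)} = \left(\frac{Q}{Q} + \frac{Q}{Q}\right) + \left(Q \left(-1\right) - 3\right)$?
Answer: $-2287$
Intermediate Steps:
$z{\left(Q,d \right)} = -1 - Q$ ($z{\left(Q,d \right)} = \left(1 + 1\right) - \left(3 + Q\right) = 2 - \left(3 + Q\right) = -1 - Q$)
$-2296 + z{\left(2 - 12,-58 \right)} = -2296 - \left(3 - 12\right) = -2296 - -9 = -2296 + \left(-1 + 10\right) = -2296 + 9 = -2287$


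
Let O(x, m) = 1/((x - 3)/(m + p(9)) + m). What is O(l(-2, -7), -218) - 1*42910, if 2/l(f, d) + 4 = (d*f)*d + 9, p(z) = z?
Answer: -181809045787/4236985 ≈ -42910.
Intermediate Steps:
l(f, d) = 2/(5 + f*d²) (l(f, d) = 2/(-4 + ((d*f)*d + 9)) = 2/(-4 + (f*d² + 9)) = 2/(-4 + (9 + f*d²)) = 2/(5 + f*d²))
O(x, m) = 1/(m + (-3 + x)/(9 + m)) (O(x, m) = 1/((x - 3)/(m + 9) + m) = 1/((-3 + x)/(9 + m) + m) = 1/(m + (-3 + x)/(9 + m)))
O(l(-2, -7), -218) - 1*42910 = (9 - 218)/(-3 + 2/(5 - 2*(-7)²) + (-218)² + 9*(-218)) - 1*42910 = -209/(-3 + 2/(5 - 2*49) + 47524 - 1962) - 42910 = -209/(-3 + 2/(5 - 98) + 47524 - 1962) - 42910 = -209/(-3 + 2/(-93) + 47524 - 1962) - 42910 = -209/(-3 + 2*(-1/93) + 47524 - 1962) - 42910 = -209/(-3 - 2/93 + 47524 - 1962) - 42910 = -209/(4236985/93) - 42910 = (93/4236985)*(-209) - 42910 = -19437/4236985 - 42910 = -181809045787/4236985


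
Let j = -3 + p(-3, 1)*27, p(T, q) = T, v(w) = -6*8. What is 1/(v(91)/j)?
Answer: 7/4 ≈ 1.7500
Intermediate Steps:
v(w) = -48
j = -84 (j = -3 - 3*27 = -3 - 81 = -84)
1/(v(91)/j) = 1/(-48/(-84)) = 1/(-48*(-1/84)) = 1/(4/7) = 7/4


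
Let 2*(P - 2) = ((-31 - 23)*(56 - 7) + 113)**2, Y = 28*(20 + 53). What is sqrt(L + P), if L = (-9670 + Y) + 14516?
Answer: sqrt(12859746)/2 ≈ 1793.0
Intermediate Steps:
Y = 2044 (Y = 28*73 = 2044)
P = 6416093/2 (P = 2 + ((-31 - 23)*(56 - 7) + 113)**2/2 = 2 + (-54*49 + 113)**2/2 = 2 + (-2646 + 113)**2/2 = 2 + (1/2)*(-2533)**2 = 2 + (1/2)*6416089 = 2 + 6416089/2 = 6416093/2 ≈ 3.2080e+6)
L = 6890 (L = (-9670 + 2044) + 14516 = -7626 + 14516 = 6890)
sqrt(L + P) = sqrt(6890 + 6416093/2) = sqrt(6429873/2) = sqrt(12859746)/2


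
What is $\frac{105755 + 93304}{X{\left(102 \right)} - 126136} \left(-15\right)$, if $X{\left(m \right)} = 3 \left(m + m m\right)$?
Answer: $\frac{2985885}{94618} \approx 31.557$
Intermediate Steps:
$X{\left(m \right)} = 3 m + 3 m^{2}$ ($X{\left(m \right)} = 3 \left(m + m^{2}\right) = 3 m + 3 m^{2}$)
$\frac{105755 + 93304}{X{\left(102 \right)} - 126136} \left(-15\right) = \frac{105755 + 93304}{3 \cdot 102 \left(1 + 102\right) - 126136} \left(-15\right) = \frac{199059}{3 \cdot 102 \cdot 103 - 126136} \left(-15\right) = \frac{199059}{31518 - 126136} \left(-15\right) = \frac{199059}{-94618} \left(-15\right) = 199059 \left(- \frac{1}{94618}\right) \left(-15\right) = \left(- \frac{199059}{94618}\right) \left(-15\right) = \frac{2985885}{94618}$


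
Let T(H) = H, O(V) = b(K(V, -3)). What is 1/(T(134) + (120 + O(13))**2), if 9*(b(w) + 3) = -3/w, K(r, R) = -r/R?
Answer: 169/2333046 ≈ 7.2437e-5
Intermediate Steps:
K(r, R) = -r/R
b(w) = -3 - 1/(3*w) (b(w) = -3 + (-3/w)/9 = -3 - 1/(3*w))
O(V) = -3 - 1/V (O(V) = -3 - 3/V/3 = -3 - 1/V)
1/(T(134) + (120 + O(13))**2) = 1/(134 + (120 + (-3 - 1/13))**2) = 1/(134 + (120 - 40/13)**2) = 1/(134 + (1520/13)**2) = 1/(134 + 2310400/169) = 1/(2333046/169) = 169/2333046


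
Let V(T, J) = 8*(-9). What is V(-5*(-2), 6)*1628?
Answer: -117216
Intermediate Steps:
V(T, J) = -72
V(-5*(-2), 6)*1628 = -72*1628 = -117216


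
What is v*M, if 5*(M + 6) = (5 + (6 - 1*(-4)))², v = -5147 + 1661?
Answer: -135954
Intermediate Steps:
v = -3486
M = 39 (M = -6 + (5 + (6 - 1*(-4)))²/5 = -6 + (5 + (6 + 4))²/5 = -6 + (5 + 10)²/5 = -6 + (⅕)*15² = -6 + (⅕)*225 = -6 + 45 = 39)
v*M = -3486*39 = -135954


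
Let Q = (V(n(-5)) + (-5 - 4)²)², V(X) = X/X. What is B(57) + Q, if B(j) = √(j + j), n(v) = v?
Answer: 6724 + √114 ≈ 6734.7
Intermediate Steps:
V(X) = 1
Q = 6724 (Q = (1 + (-5 - 4)²)² = (1 + (-9)²)² = (1 + 81)² = 82² = 6724)
B(j) = √2*√j (B(j) = √(2*j) = √2*√j)
B(57) + Q = √2*√57 + 6724 = √114 + 6724 = 6724 + √114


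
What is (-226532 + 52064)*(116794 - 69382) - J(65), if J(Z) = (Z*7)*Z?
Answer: -8271906391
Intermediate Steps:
J(Z) = 7*Z**2 (J(Z) = (7*Z)*Z = 7*Z**2)
(-226532 + 52064)*(116794 - 69382) - J(65) = (-226532 + 52064)*(116794 - 69382) - 7*65**2 = -174468*47412 - 7*4225 = -8271876816 - 1*29575 = -8271876816 - 29575 = -8271906391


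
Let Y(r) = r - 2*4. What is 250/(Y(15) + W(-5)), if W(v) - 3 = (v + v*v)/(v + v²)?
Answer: 250/11 ≈ 22.727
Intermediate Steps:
Y(r) = -8 + r (Y(r) = r - 8 = -8 + r)
W(v) = 4 (W(v) = 3 + (v + v*v)/(v + v²) = 3 + (v + v²)/(v + v²) = 3 + 1 = 4)
250/(Y(15) + W(-5)) = 250/((-8 + 15) + 4) = 250/(7 + 4) = 250/11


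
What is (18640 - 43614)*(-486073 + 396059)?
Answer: 2248009636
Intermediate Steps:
(18640 - 43614)*(-486073 + 396059) = -24974*(-90014) = 2248009636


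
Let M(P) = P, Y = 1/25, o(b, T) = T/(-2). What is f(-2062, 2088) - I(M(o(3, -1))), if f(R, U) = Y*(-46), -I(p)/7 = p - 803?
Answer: -280967/50 ≈ -5619.3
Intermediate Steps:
o(b, T) = -T/2 (o(b, T) = T*(-½) = -T/2)
Y = 1/25 ≈ 0.040000
I(p) = 5621 - 7*p (I(p) = -7*(p - 803) = -7*(-803 + p) = 5621 - 7*p)
f(R, U) = -46/25 (f(R, U) = (1/25)*(-46) = -46/25)
f(-2062, 2088) - I(M(o(3, -1))) = -46/25 - (5621 - (-7)*(-1)/2) = -46/25 - (5621 - 7*½) = -46/25 - (5621 - 7/2) = -46/25 - 1*11235/2 = -46/25 - 11235/2 = -280967/50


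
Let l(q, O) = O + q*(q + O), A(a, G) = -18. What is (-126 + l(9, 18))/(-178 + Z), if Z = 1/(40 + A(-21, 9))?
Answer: -22/29 ≈ -0.75862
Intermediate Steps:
Z = 1/22 (Z = 1/(40 - 18) = 1/22 ≈ 0.045455)
l(q, O) = O + q*(O + q)
(-126 + l(9, 18))/(-178 + Z) = (-126 + (18 + 9**2 + 18*9))/(-178 + 1/22) = (-126 + (18 + 81 + 162))/(-3915/22) = (-126 + 261)*(-22/3915) = 135*(-22/3915) = -22/29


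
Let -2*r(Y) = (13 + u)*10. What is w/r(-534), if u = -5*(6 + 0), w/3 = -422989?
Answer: -1268967/85 ≈ -14929.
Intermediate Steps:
w = -1268967 (w = 3*(-422989) = -1268967)
u = -30 (u = -5*6 = -1*30 = -30)
r(Y) = 85 (r(Y) = -(13 - 30)*10/2 = -(-17)*10/2 = -½*(-170) = 85)
w/r(-534) = -1268967/85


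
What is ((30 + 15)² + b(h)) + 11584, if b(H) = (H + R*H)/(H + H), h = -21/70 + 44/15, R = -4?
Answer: 27215/2 ≈ 13608.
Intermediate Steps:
h = 79/30 (h = -21*1/70 + 44*(1/15) = -3/10 + 44/15 = 79/30 ≈ 2.6333)
b(H) = -3/2 (b(H) = (H - 4*H)/(H + H) = (-3*H)/((2*H)) = (-3*H)*(1/(2*H)) = -3/2)
((30 + 15)² + b(h)) + 11584 = ((30 + 15)² - 3/2) + 11584 = (45² - 3/2) + 11584 = (2025 - 3/2) + 11584 = 4047/2 + 11584 = 27215/2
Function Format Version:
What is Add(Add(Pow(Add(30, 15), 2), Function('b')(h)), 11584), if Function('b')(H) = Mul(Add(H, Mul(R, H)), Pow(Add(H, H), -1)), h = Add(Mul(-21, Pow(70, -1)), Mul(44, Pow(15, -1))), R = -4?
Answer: Rational(27215, 2) ≈ 13608.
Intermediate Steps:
h = Rational(79, 30) (h = Add(Mul(-21, Rational(1, 70)), Mul(44, Rational(1, 15))) = Add(Rational(-3, 10), Rational(44, 15)) = Rational(79, 30) ≈ 2.6333)
Function('b')(H) = Rational(-3, 2) (Function('b')(H) = Mul(Add(H, Mul(-4, H)), Pow(Add(H, H), -1)) = Mul(Mul(-3, H), Pow(Mul(2, H), -1)) = Mul(Mul(-3, H), Mul(Rational(1, 2), Pow(H, -1))) = Rational(-3, 2))
Add(Add(Pow(Add(30, 15), 2), Function('b')(h)), 11584) = Add(Add(Pow(Add(30, 15), 2), Rational(-3, 2)), 11584) = Add(Add(Pow(45, 2), Rational(-3, 2)), 11584) = Add(Add(2025, Rational(-3, 2)), 11584) = Add(Rational(4047, 2), 11584) = Rational(27215, 2)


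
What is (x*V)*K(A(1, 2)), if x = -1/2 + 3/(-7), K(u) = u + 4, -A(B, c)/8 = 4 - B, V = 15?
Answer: 1950/7 ≈ 278.57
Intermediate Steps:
A(B, c) = -32 + 8*B (A(B, c) = -8*(4 - B) = -32 + 8*B)
K(u) = 4 + u
x = -13/14 (x = -1*½ + 3*(-⅐) = -½ - 3/7 = -13/14 ≈ -0.92857)
(x*V)*K(A(1, 2)) = (-13/14*15)*(4 + (-32 + 8*1)) = -195*(4 + (-32 + 8))/14 = -195*(4 - 24)/14 = -195/14*(-20) = 1950/7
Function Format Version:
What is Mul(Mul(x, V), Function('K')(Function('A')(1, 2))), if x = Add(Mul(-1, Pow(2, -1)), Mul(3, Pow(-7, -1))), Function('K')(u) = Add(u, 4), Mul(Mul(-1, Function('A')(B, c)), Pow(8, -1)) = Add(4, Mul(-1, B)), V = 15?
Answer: Rational(1950, 7) ≈ 278.57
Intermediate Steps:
Function('A')(B, c) = Add(-32, Mul(8, B)) (Function('A')(B, c) = Mul(-8, Add(4, Mul(-1, B))) = Add(-32, Mul(8, B)))
Function('K')(u) = Add(4, u)
x = Rational(-13, 14) (x = Add(Mul(-1, Rational(1, 2)), Mul(3, Rational(-1, 7))) = Add(Rational(-1, 2), Rational(-3, 7)) = Rational(-13, 14) ≈ -0.92857)
Mul(Mul(x, V), Function('K')(Function('A')(1, 2))) = Mul(Mul(Rational(-13, 14), 15), Add(4, Add(-32, Mul(8, 1)))) = Mul(Rational(-195, 14), Add(4, Add(-32, 8))) = Mul(Rational(-195, 14), Add(4, -24)) = Mul(Rational(-195, 14), -20) = Rational(1950, 7)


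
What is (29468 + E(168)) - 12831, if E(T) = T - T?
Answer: 16637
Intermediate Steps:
E(T) = 0
(29468 + E(168)) - 12831 = (29468 + 0) - 12831 = 29468 - 12831 = 16637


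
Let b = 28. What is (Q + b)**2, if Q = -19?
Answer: 81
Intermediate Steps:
(Q + b)**2 = (-19 + 28)**2 = 9**2 = 81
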